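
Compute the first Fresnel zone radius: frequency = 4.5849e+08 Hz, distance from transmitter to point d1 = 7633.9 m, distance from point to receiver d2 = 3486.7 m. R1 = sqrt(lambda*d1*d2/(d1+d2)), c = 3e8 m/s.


lambda = c / f = 3.0000e+08 / 4.5849e+08 = 0.6543218 m
R1 = sqrt(0.6543218 * 7633.9 * 3486.7 / (7633.9 + 3486.7)) = 39.57 m

39.57 m


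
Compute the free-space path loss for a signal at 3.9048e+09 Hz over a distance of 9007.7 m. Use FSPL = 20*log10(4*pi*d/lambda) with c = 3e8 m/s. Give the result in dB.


lambda = c / f = 3.0000e+08 / 3.9048e+09 = 0.07682852 m
FSPL = 20 * log10(4*pi*9007.7/0.07682852) = 123.4 dB

123.4 dB


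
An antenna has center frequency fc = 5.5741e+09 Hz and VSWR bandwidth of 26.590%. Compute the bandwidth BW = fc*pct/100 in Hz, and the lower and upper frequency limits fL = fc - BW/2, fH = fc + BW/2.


BW = 5.5741e+09 * 26.590/100 = 1.482153e+09 Hz
fL = 5.5741e+09 - 1.482153e+09/2 = 4.833e+09 Hz
fH = 5.5741e+09 + 1.482153e+09/2 = 6.315e+09 Hz

BW=1.482e+09 Hz, fL=4.833e+09 Hz, fH=6.315e+09 Hz


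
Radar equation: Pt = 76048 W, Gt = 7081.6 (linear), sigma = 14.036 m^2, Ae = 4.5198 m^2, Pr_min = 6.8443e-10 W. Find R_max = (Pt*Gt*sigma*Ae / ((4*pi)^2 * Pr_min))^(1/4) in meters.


R^4 = 76048*7081.6*14.036*4.5198 / ((4*pi)^2 * 6.8443e-10) = 3.161062e+17
R_max = 3.161062e+17^0.25 = 23711 m

23711 m


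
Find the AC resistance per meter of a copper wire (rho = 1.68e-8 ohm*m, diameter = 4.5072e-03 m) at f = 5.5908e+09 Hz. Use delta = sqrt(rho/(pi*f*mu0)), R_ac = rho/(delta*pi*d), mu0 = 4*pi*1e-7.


delta = sqrt(1.68e-8 / (pi * 5.5908e+09 * 4*pi*1e-7)) = 8.724445e-07 m
R_ac = 1.68e-8 / (8.724445e-07 * pi * 4.5072e-03) = 1.360 ohm/m

1.360 ohm/m


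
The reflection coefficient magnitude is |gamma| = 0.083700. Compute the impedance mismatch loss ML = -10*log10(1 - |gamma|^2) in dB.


ML = -10 * log10(1 - 0.083700^2) = -10 * log10(0.99299431) = 0.03053 dB

0.03053 dB


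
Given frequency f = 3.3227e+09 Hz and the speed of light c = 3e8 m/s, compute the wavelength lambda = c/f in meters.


lambda = c / f = 3.0000e+08 / 3.3227e+09 = 0.09029 m

0.09029 m


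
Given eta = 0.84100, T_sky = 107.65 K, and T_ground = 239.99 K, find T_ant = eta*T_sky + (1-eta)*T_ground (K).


T_ant = 0.84100 * 107.65 + (1 - 0.84100) * 239.99 = 128.7 K

128.7 K


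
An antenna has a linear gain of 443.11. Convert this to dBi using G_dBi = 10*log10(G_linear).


G_dBi = 10 * log10(443.11) = 26.47 dBi

26.47 dBi


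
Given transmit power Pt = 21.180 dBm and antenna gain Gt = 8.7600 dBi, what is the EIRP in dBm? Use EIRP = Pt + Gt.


EIRP = Pt + Gt = 21.180 + 8.7600 = 29.94 dBm

29.94 dBm


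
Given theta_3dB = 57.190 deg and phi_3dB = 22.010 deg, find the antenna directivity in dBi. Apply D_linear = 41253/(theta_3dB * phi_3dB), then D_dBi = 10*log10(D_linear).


D_linear = 41253 / (57.190 * 22.010) = 32.77294
D_dBi = 10 * log10(32.77294) = 15.16 dBi

15.16 dBi


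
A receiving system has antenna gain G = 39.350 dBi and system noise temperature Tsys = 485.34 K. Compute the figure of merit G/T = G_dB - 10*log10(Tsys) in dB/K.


G/T = 39.350 - 10*log10(485.34) = 39.350 - 26.86046 = 12.49 dB/K

12.49 dB/K


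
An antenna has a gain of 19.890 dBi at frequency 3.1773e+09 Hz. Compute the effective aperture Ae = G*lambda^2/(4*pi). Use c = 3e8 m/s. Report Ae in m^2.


lambda = c / f = 3.0000e+08 / 3.1773e+09 = 0.09441979 m
G_linear = 10^(19.890/10) = 97.49896
Ae = G_linear * lambda^2 / (4*pi) = 97.49896 * 0.09441979^2 / (4*pi) = 0.06917 m^2

0.06917 m^2


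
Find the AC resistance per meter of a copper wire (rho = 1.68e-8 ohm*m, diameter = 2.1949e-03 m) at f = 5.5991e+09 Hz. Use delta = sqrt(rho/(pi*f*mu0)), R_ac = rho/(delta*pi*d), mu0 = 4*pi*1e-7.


delta = sqrt(1.68e-8 / (pi * 5.5991e+09 * 4*pi*1e-7)) = 8.717976e-07 m
R_ac = 1.68e-8 / (8.717976e-07 * pi * 2.1949e-03) = 2.795 ohm/m

2.795 ohm/m


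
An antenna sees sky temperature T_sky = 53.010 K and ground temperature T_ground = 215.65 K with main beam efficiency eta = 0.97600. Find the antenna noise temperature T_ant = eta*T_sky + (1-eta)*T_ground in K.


T_ant = 0.97600 * 53.010 + (1 - 0.97600) * 215.65 = 56.91 K

56.91 K


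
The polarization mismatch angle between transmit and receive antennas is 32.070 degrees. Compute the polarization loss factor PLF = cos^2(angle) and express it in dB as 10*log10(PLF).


PLF_linear = cos^2(32.070 deg) = 0.7180868
PLF_dB = 10 * log10(0.7180868) = -1.438 dB

-1.438 dB


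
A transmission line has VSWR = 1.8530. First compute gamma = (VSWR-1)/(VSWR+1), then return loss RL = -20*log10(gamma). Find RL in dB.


gamma = (1.8530 - 1) / (1.8530 + 1) = 0.2989835
RL = -20 * log10(0.2989835) = 10.49 dB

10.49 dB


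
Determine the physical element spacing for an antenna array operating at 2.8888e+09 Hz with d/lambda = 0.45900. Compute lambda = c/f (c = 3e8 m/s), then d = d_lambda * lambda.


lambda = c / f = 3.0000e+08 / 2.8888e+09 = 0.1038493 m
d = 0.45900 * 0.1038493 = 0.04767 m

0.04767 m


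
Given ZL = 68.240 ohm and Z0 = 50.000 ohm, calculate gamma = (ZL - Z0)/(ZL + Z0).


gamma = (68.240 - 50.000) / (68.240 + 50.000) = 0.1543

0.1543


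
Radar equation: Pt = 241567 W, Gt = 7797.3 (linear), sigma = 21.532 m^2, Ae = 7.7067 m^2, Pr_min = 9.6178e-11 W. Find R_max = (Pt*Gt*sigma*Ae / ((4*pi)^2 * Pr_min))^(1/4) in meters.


R^4 = 241567*7797.3*21.532*7.7067 / ((4*pi)^2 * 9.6178e-11) = 2.057971e+19
R_max = 2.057971e+19^0.25 = 67353 m

67353 m


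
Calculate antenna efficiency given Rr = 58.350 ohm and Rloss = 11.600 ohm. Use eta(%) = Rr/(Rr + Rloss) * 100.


eta = 58.350 / (58.350 + 11.600) * 100 = 83.42%

83.42%


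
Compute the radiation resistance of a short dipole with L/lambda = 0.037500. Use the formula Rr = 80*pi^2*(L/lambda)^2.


Rr = 80 * pi^2 * (0.037500)^2 = 80 * 9.869604 * 1.406250e-03 = 1.110 ohm

1.110 ohm


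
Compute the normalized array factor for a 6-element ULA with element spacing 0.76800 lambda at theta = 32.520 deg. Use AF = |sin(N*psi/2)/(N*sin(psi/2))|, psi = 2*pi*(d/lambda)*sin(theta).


psi = 2*pi*0.76800*sin(32.520 deg) = 2.594152 rad
AF = |sin(6*2.594152/2) / (6*sin(2.594152/2))| = 0.1727

0.1727


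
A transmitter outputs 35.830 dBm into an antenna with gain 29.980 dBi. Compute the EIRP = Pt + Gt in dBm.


EIRP = Pt + Gt = 35.830 + 29.980 = 65.81 dBm

65.81 dBm


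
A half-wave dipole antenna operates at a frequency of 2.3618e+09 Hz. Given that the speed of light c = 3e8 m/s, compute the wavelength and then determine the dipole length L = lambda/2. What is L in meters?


lambda = c / f = 3.0000e+08 / 2.3618e+09 = 0.1270218 m
L = lambda / 2 = 0.1270218 / 2 = 0.06351 m

0.06351 m


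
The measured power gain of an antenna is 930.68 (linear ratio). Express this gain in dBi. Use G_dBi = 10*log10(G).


G_dBi = 10 * log10(930.68) = 29.69 dBi

29.69 dBi


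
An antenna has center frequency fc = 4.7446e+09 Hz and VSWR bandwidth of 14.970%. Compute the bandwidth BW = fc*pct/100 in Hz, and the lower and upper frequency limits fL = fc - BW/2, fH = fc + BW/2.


BW = 4.7446e+09 * 14.970/100 = 7.102666e+08 Hz
fL = 4.7446e+09 - 7.102666e+08/2 = 4.389e+09 Hz
fH = 4.7446e+09 + 7.102666e+08/2 = 5.100e+09 Hz

BW=7.103e+08 Hz, fL=4.389e+09 Hz, fH=5.100e+09 Hz


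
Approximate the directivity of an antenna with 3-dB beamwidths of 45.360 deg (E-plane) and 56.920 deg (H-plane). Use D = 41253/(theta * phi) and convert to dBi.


D_linear = 41253 / (45.360 * 56.920) = 15.97782
D_dBi = 10 * log10(15.97782) = 12.04 dBi

12.04 dBi


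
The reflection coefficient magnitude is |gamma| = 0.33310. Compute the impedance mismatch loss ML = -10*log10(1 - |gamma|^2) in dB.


ML = -10 * log10(1 - 0.33310^2) = -10 * log10(0.88904439) = 0.5108 dB

0.5108 dB


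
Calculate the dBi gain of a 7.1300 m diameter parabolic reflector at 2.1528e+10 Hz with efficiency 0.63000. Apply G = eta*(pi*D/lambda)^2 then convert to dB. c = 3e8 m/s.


lambda = c / f = 3.0000e+08 / 2.1528e+10 = 0.01393534 m
G_linear = 0.63000 * (pi * 7.1300 / 0.01393534)^2 = 1.627737e+06
G_dBi = 10 * log10(1.627737e+06) = 62.12 dBi

62.12 dBi


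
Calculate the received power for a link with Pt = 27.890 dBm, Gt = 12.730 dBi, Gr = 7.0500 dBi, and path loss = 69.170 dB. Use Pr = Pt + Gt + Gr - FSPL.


Pr = 27.890 + 12.730 + 7.0500 - 69.170 = -21.50 dBm

-21.50 dBm


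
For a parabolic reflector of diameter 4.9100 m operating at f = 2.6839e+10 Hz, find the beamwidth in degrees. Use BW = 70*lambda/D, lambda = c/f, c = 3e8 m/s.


lambda = c / f = 3.0000e+08 / 2.6839e+10 = 0.01117776 m
BW = 70 * 0.01117776 / 4.9100 = 0.1594 deg

0.1594 deg


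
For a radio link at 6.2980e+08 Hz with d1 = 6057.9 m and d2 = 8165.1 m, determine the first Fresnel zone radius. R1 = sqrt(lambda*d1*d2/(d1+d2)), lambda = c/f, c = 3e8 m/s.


lambda = c / f = 3.0000e+08 / 6.2980e+08 = 0.4763417 m
R1 = sqrt(0.4763417 * 6057.9 * 8165.1 / (6057.9 + 8165.1)) = 40.70 m

40.70 m


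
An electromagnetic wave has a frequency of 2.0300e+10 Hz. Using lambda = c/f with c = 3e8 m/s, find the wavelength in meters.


lambda = c / f = 3.0000e+08 / 2.0300e+10 = 0.01478 m

0.01478 m


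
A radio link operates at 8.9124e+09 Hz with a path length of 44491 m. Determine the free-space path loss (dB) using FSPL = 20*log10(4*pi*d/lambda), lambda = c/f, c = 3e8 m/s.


lambda = c / f = 3.0000e+08 / 8.9124e+09 = 0.03366097 m
FSPL = 20 * log10(4*pi*44491/0.03366097) = 144.4 dB

144.4 dB


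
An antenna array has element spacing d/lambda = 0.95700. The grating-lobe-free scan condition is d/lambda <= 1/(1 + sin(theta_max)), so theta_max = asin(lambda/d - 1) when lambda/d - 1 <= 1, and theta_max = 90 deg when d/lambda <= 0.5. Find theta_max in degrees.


lambda/d - 1 = 1/0.95700 - 1 = 0.04493208
theta_max = asin(0.04493208) = 2.575 deg

2.575 deg


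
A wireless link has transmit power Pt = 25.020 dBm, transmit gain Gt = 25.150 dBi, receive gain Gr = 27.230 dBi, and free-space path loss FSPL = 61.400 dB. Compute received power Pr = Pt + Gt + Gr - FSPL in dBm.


Pr = 25.020 + 25.150 + 27.230 - 61.400 = 16.00 dBm

16.00 dBm


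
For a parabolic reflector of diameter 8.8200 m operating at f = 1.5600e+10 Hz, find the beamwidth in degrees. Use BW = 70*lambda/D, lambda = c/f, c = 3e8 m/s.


lambda = c / f = 3.0000e+08 / 1.5600e+10 = 0.01923077 m
BW = 70 * 0.01923077 / 8.8200 = 0.1526 deg

0.1526 deg


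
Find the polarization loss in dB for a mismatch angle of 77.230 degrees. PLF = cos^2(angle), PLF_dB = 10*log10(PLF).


PLF_linear = cos^2(77.230 deg) = 0.04885774
PLF_dB = 10 * log10(0.04885774) = -13.11 dB

-13.11 dB


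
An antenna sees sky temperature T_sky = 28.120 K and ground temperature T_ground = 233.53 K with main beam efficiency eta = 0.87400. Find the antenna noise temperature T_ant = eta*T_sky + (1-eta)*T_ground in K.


T_ant = 0.87400 * 28.120 + (1 - 0.87400) * 233.53 = 54.00 K

54.00 K


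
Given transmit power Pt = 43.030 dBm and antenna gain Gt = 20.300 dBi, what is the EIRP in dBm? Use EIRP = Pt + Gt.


EIRP = Pt + Gt = 43.030 + 20.300 = 63.33 dBm

63.33 dBm


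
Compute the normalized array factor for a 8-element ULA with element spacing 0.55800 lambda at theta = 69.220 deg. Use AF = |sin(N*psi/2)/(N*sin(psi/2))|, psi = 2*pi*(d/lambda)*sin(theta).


psi = 2*pi*0.55800*sin(69.220 deg) = 3.277949 rad
AF = |sin(8*3.277949/2) / (8*sin(3.277949/2))| = 0.06500

0.06500


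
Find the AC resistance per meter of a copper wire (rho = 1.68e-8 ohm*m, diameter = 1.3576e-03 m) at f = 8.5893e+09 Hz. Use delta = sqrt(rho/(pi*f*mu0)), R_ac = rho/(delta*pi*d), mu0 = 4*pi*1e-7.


delta = sqrt(1.68e-8 / (pi * 8.5893e+09 * 4*pi*1e-7)) = 7.038756e-07 m
R_ac = 1.68e-8 / (7.038756e-07 * pi * 1.3576e-03) = 5.596 ohm/m

5.596 ohm/m


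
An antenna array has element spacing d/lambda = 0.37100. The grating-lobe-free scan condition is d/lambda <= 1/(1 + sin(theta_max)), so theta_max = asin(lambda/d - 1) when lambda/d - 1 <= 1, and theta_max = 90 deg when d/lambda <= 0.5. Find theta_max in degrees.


lambda/d - 1 = 1/0.37100 - 1 = 1.695418 >= 1
d/lambda <= 0.5, so the array can scan to endfire without grating lobes: theta_max = 90 deg

90 deg


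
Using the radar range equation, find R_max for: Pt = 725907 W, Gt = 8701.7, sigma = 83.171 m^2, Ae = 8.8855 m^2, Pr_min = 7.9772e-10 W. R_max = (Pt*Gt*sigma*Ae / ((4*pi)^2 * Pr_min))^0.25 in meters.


R^4 = 725907*8701.7*83.171*8.8855 / ((4*pi)^2 * 7.9772e-10) = 3.705687e+19
R_max = 3.705687e+19^0.25 = 78022 m

78022 m


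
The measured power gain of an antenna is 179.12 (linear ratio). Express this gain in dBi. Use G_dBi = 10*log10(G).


G_dBi = 10 * log10(179.12) = 22.53 dBi

22.53 dBi


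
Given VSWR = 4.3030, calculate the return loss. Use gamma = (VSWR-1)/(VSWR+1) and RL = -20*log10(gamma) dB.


gamma = (4.3030 - 1) / (4.3030 + 1) = 0.6228550
RL = -20 * log10(0.6228550) = 4.112 dB

4.112 dB


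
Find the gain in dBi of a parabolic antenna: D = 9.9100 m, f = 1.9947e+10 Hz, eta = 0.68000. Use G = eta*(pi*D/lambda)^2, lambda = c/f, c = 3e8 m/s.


lambda = c / f = 3.0000e+08 / 1.9947e+10 = 0.01503986 m
G_linear = 0.68000 * (pi * 9.9100 / 0.01503986)^2 = 2.913858e+06
G_dBi = 10 * log10(2.913858e+06) = 64.64 dBi

64.64 dBi


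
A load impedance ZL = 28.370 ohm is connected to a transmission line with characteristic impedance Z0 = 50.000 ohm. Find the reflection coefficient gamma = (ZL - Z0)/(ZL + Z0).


gamma = (28.370 - 50.000) / (28.370 + 50.000) = -0.2760

-0.2760


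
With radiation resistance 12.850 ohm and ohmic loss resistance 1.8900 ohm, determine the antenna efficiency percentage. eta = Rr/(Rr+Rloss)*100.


eta = 12.850 / (12.850 + 1.8900) * 100 = 87.18%

87.18%


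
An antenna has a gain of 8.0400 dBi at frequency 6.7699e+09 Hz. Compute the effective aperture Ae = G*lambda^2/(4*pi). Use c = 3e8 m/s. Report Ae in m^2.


lambda = c / f = 3.0000e+08 / 6.7699e+09 = 0.04431380 m
G_linear = 10^(8.0400/10) = 6.367955
Ae = G_linear * lambda^2 / (4*pi) = 6.367955 * 0.04431380^2 / (4*pi) = 9.951e-04 m^2

9.951e-04 m^2


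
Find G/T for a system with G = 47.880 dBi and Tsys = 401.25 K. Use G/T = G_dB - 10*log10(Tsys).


G/T = 47.880 - 10*log10(401.25) = 47.880 - 26.03415 = 21.85 dB/K

21.85 dB/K


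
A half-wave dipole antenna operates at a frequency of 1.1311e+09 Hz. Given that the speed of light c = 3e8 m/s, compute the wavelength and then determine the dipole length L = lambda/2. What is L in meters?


lambda = c / f = 3.0000e+08 / 1.1311e+09 = 0.2652285 m
L = lambda / 2 = 0.2652285 / 2 = 0.1326 m

0.1326 m


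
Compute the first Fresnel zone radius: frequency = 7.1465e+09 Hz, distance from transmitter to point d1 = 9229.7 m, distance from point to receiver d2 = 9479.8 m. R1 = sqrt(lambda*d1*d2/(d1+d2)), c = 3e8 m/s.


lambda = c / f = 3.0000e+08 / 7.1465e+09 = 0.04197859 m
R1 = sqrt(0.04197859 * 9229.7 * 9479.8 / (9229.7 + 9479.8)) = 14.01 m

14.01 m


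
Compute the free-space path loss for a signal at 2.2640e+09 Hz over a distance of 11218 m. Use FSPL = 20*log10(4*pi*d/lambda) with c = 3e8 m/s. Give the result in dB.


lambda = c / f = 3.0000e+08 / 2.2640e+09 = 0.1325088 m
FSPL = 20 * log10(4*pi*11218/0.1325088) = 120.5 dB

120.5 dB


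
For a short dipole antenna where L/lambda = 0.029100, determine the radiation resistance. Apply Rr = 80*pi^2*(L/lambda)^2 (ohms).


Rr = 80 * pi^2 * (0.029100)^2 = 80 * 9.869604 * 8.468100e-04 = 0.6686 ohm

0.6686 ohm


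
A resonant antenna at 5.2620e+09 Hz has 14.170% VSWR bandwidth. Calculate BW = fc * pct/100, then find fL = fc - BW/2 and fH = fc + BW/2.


BW = 5.2620e+09 * 14.170/100 = 7.456254e+08 Hz
fL = 5.2620e+09 - 7.456254e+08/2 = 4.889e+09 Hz
fH = 5.2620e+09 + 7.456254e+08/2 = 5.635e+09 Hz

BW=7.456e+08 Hz, fL=4.889e+09 Hz, fH=5.635e+09 Hz


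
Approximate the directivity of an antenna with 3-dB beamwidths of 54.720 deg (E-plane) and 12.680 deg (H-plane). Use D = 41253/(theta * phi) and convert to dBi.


D_linear = 41253 / (54.720 * 12.680) = 59.45525
D_dBi = 10 * log10(59.45525) = 17.74 dBi

17.74 dBi


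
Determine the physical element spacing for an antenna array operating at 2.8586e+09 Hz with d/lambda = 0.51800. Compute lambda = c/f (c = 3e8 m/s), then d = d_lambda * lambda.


lambda = c / f = 3.0000e+08 / 2.8586e+09 = 0.1049465 m
d = 0.51800 * 0.1049465 = 0.05436 m

0.05436 m


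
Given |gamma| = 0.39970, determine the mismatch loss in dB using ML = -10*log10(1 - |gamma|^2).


ML = -10 * log10(1 - 0.39970^2) = -10 * log10(0.84023991) = 0.7560 dB

0.7560 dB


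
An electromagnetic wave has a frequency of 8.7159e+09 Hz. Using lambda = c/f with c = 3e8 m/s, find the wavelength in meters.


lambda = c / f = 3.0000e+08 / 8.7159e+09 = 0.03442 m

0.03442 m


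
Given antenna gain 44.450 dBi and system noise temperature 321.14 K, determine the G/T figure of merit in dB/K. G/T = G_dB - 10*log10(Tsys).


G/T = 44.450 - 10*log10(321.14) = 44.450 - 25.06694 = 19.38 dB/K

19.38 dB/K


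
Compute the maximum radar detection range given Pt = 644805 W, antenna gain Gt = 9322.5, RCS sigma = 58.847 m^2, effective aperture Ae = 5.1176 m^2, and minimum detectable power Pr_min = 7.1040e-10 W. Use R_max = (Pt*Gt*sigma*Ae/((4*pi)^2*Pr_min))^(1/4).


R^4 = 644805*9322.5*58.847*5.1176 / ((4*pi)^2 * 7.1040e-10) = 1.613722e+19
R_max = 1.613722e+19^0.25 = 63381 m

63381 m


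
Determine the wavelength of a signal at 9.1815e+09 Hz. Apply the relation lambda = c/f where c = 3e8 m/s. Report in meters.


lambda = c / f = 3.0000e+08 / 9.1815e+09 = 0.03267 m

0.03267 m


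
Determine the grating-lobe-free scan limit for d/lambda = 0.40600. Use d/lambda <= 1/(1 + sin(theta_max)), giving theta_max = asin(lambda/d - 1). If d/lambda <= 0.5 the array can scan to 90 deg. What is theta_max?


lambda/d - 1 = 1/0.40600 - 1 = 1.463054 >= 1
d/lambda <= 0.5, so the array can scan to endfire without grating lobes: theta_max = 90 deg

90 deg


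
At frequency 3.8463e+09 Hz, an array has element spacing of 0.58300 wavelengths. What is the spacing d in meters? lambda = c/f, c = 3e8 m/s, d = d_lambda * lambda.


lambda = c / f = 3.0000e+08 / 3.8463e+09 = 0.07799704 m
d = 0.58300 * 0.07799704 = 0.04547 m

0.04547 m


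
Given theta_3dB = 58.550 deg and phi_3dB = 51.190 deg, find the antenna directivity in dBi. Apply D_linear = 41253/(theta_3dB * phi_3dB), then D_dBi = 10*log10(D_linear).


D_linear = 41253 / (58.550 * 51.190) = 13.76396
D_dBi = 10 * log10(13.76396) = 11.39 dBi

11.39 dBi


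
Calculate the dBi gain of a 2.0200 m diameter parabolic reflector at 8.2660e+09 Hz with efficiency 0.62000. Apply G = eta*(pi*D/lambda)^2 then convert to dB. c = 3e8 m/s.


lambda = c / f = 3.0000e+08 / 8.2660e+09 = 0.03629325 m
G_linear = 0.62000 * (pi * 2.0200 / 0.03629325)^2 = 18955.81
G_dBi = 10 * log10(18955.81) = 42.78 dBi

42.78 dBi


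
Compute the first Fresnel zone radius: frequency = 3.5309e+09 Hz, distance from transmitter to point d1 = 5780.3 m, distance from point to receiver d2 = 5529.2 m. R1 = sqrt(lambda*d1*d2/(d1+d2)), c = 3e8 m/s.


lambda = c / f = 3.0000e+08 / 3.5309e+09 = 0.08496417 m
R1 = sqrt(0.08496417 * 5780.3 * 5529.2 / (5780.3 + 5529.2)) = 15.50 m

15.50 m


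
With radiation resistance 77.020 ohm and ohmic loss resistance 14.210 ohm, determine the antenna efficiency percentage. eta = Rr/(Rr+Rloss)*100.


eta = 77.020 / (77.020 + 14.210) * 100 = 84.42%

84.42%


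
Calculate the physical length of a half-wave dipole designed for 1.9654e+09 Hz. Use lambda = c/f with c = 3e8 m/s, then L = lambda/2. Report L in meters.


lambda = c / f = 3.0000e+08 / 1.9654e+09 = 0.1526407 m
L = lambda / 2 = 0.1526407 / 2 = 0.07632 m

0.07632 m


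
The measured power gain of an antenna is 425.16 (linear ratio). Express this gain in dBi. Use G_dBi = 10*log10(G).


G_dBi = 10 * log10(425.16) = 26.29 dBi

26.29 dBi


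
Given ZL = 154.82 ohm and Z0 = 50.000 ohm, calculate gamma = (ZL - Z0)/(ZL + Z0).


gamma = (154.82 - 50.000) / (154.82 + 50.000) = 0.5118

0.5118


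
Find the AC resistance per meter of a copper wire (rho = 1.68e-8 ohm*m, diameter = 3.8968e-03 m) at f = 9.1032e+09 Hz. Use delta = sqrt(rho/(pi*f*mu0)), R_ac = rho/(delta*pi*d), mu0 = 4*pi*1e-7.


delta = sqrt(1.68e-8 / (pi * 9.1032e+09 * 4*pi*1e-7)) = 6.837191e-07 m
R_ac = 1.68e-8 / (6.837191e-07 * pi * 3.8968e-03) = 2.007 ohm/m

2.007 ohm/m


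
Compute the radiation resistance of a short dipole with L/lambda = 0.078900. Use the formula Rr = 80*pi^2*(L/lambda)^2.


Rr = 80 * pi^2 * (0.078900)^2 = 80 * 9.869604 * 6.225210e-03 = 4.915 ohm

4.915 ohm


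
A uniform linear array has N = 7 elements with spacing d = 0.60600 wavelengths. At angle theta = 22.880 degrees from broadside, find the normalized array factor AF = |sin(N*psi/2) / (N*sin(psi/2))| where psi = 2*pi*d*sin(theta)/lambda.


psi = 2*pi*0.60600*sin(22.880 deg) = 1.480408 rad
AF = |sin(7*1.480408/2) / (7*sin(1.480408/2))| = 0.1889

0.1889


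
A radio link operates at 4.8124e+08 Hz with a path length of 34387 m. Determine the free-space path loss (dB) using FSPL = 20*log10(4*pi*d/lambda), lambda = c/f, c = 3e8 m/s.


lambda = c / f = 3.0000e+08 / 4.8124e+08 = 0.6233896 m
FSPL = 20 * log10(4*pi*34387/0.6233896) = 116.8 dB

116.8 dB


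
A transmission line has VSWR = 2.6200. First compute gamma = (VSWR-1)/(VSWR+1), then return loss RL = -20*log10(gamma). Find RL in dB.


gamma = (2.6200 - 1) / (2.6200 + 1) = 0.4475138
RL = -20 * log10(0.4475138) = 6.984 dB

6.984 dB


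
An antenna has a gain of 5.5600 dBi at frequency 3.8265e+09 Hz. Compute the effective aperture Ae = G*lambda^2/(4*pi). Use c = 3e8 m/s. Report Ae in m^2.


lambda = c / f = 3.0000e+08 / 3.8265e+09 = 0.07840063 m
G_linear = 10^(5.5600/10) = 3.597493
Ae = G_linear * lambda^2 / (4*pi) = 3.597493 * 0.07840063^2 / (4*pi) = 1.760e-03 m^2

1.760e-03 m^2


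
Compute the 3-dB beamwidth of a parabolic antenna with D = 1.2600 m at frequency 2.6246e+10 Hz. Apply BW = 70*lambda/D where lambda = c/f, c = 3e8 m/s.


lambda = c / f = 3.0000e+08 / 2.6246e+10 = 0.01143031 m
BW = 70 * 0.01143031 / 1.2600 = 0.6350 deg

0.6350 deg


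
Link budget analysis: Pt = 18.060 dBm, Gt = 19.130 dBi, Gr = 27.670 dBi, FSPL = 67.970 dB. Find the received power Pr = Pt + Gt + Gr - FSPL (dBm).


Pr = 18.060 + 19.130 + 27.670 - 67.970 = -3.11 dBm

-3.11 dBm


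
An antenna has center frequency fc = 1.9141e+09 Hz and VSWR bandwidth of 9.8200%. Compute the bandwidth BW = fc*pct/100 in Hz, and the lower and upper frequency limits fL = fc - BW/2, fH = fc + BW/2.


BW = 1.9141e+09 * 9.8200/100 = 1.879646e+08 Hz
fL = 1.9141e+09 - 1.879646e+08/2 = 1.820e+09 Hz
fH = 1.9141e+09 + 1.879646e+08/2 = 2.008e+09 Hz

BW=1.880e+08 Hz, fL=1.820e+09 Hz, fH=2.008e+09 Hz


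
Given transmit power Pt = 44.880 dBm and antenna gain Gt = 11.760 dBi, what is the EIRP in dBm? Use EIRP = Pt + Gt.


EIRP = Pt + Gt = 44.880 + 11.760 = 56.64 dBm

56.64 dBm


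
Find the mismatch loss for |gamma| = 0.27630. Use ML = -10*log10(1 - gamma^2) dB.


ML = -10 * log10(1 - 0.27630^2) = -10 * log10(0.92365831) = 0.3449 dB

0.3449 dB


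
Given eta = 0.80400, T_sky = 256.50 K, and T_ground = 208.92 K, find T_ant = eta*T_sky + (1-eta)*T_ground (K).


T_ant = 0.80400 * 256.50 + (1 - 0.80400) * 208.92 = 247.2 K

247.2 K


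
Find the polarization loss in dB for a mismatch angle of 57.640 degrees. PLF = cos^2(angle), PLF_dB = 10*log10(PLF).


PLF_linear = cos^2(57.640 deg) = 0.2864789
PLF_dB = 10 * log10(0.2864789) = -5.429 dB

-5.429 dB


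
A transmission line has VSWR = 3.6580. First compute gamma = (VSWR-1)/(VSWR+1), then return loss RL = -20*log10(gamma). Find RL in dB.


gamma = (3.6580 - 1) / (3.6580 + 1) = 0.5706312
RL = -20 * log10(0.5706312) = 4.873 dB

4.873 dB


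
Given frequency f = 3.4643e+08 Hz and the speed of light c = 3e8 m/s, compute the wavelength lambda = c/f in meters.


lambda = c / f = 3.0000e+08 / 3.4643e+08 = 0.8660 m

0.8660 m


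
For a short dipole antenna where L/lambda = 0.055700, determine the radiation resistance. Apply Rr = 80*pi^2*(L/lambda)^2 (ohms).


Rr = 80 * pi^2 * (0.055700)^2 = 80 * 9.869604 * 3.102490e-03 = 2.450 ohm

2.450 ohm


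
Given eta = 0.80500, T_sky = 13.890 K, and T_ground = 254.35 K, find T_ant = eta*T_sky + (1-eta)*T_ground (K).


T_ant = 0.80500 * 13.890 + (1 - 0.80500) * 254.35 = 60.78 K

60.78 K


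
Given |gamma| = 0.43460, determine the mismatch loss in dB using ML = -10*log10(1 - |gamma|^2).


ML = -10 * log10(1 - 0.43460^2) = -10 * log10(0.81112284) = 0.9091 dB

0.9091 dB


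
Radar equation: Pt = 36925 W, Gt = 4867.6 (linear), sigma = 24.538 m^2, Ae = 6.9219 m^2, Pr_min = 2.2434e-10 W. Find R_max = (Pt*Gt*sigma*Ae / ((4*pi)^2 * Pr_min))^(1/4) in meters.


R^4 = 36925*4867.6*24.538*6.9219 / ((4*pi)^2 * 2.2434e-10) = 8.617344e+17
R_max = 8.617344e+17^0.25 = 30468 m

30468 m


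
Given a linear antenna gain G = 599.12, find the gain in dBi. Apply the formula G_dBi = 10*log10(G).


G_dBi = 10 * log10(599.12) = 27.78 dBi

27.78 dBi


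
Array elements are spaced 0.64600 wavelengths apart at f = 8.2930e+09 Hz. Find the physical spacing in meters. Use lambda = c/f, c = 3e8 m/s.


lambda = c / f = 3.0000e+08 / 8.2930e+09 = 0.03617509 m
d = 0.64600 * 0.03617509 = 0.02337 m

0.02337 m


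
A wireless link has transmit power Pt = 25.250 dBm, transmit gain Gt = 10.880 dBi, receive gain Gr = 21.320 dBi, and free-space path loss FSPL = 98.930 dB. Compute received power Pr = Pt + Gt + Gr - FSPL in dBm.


Pr = 25.250 + 10.880 + 21.320 - 98.930 = -41.48 dBm

-41.48 dBm


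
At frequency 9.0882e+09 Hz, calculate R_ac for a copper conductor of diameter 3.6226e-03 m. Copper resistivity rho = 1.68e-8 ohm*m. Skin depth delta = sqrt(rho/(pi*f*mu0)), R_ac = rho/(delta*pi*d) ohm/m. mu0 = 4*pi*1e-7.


delta = sqrt(1.68e-8 / (pi * 9.0882e+09 * 4*pi*1e-7)) = 6.842831e-07 m
R_ac = 1.68e-8 / (6.842831e-07 * pi * 3.6226e-03) = 2.157 ohm/m

2.157 ohm/m


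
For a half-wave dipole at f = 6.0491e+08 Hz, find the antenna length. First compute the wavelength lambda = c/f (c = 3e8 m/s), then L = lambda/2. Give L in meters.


lambda = c / f = 3.0000e+08 / 6.0491e+08 = 0.4959415 m
L = lambda / 2 = 0.4959415 / 2 = 0.2480 m

0.2480 m


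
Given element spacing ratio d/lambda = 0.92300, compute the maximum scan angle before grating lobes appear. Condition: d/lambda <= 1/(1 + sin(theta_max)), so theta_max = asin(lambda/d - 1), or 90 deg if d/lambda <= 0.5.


lambda/d - 1 = 1/0.92300 - 1 = 0.08342362
theta_max = asin(0.08342362) = 4.785 deg

4.785 deg


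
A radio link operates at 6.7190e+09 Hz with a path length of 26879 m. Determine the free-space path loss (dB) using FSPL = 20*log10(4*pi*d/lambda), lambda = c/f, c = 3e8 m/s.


lambda = c / f = 3.0000e+08 / 6.7190e+09 = 0.04464950 m
FSPL = 20 * log10(4*pi*26879/0.04464950) = 137.6 dB

137.6 dB


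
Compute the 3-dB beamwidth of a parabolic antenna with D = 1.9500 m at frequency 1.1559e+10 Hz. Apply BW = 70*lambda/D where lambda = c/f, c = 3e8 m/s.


lambda = c / f = 3.0000e+08 / 1.1559e+10 = 0.02595380 m
BW = 70 * 0.02595380 / 1.9500 = 0.9317 deg

0.9317 deg


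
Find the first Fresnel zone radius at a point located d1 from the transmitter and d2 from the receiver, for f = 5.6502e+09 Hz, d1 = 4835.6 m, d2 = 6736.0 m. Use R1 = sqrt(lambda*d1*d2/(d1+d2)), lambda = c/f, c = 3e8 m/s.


lambda = c / f = 3.0000e+08 / 5.6502e+09 = 0.05309547 m
R1 = sqrt(0.05309547 * 4835.6 * 6736.0 / (4835.6 + 6736.0)) = 12.23 m

12.23 m


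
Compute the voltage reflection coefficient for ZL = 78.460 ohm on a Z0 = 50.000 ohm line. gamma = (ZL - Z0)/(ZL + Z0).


gamma = (78.460 - 50.000) / (78.460 + 50.000) = 0.2215

0.2215


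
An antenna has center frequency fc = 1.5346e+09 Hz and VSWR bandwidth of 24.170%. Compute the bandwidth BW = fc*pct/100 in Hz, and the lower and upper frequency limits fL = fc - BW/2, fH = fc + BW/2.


BW = 1.5346e+09 * 24.170/100 = 3.709128e+08 Hz
fL = 1.5346e+09 - 3.709128e+08/2 = 1.349e+09 Hz
fH = 1.5346e+09 + 3.709128e+08/2 = 1.720e+09 Hz

BW=3.709e+08 Hz, fL=1.349e+09 Hz, fH=1.720e+09 Hz


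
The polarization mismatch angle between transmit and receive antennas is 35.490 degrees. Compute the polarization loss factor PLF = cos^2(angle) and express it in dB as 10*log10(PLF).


PLF_linear = cos^2(35.490 deg) = 0.6629491
PLF_dB = 10 * log10(0.6629491) = -1.785 dB

-1.785 dB


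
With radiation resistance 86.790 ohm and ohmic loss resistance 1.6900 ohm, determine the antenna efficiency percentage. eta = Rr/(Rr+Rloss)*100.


eta = 86.790 / (86.790 + 1.6900) * 100 = 98.09%

98.09%


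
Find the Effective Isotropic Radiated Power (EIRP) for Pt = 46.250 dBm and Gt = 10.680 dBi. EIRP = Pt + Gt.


EIRP = Pt + Gt = 46.250 + 10.680 = 56.93 dBm

56.93 dBm


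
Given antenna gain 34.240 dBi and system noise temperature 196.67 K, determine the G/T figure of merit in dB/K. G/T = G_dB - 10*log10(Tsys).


G/T = 34.240 - 10*log10(196.67) = 34.240 - 22.93738 = 11.30 dB/K

11.30 dB/K


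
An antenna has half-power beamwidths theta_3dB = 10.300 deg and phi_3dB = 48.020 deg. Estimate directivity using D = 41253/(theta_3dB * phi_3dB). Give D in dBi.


D_linear = 41253 / (10.300 * 48.020) = 83.40578
D_dBi = 10 * log10(83.40578) = 19.21 dBi

19.21 dBi


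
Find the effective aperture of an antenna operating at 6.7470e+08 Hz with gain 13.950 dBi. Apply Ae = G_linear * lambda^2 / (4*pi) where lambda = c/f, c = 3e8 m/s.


lambda = c / f = 3.0000e+08 / 6.7470e+08 = 0.4446421 m
G_linear = 10^(13.950/10) = 24.83133
Ae = G_linear * lambda^2 / (4*pi) = 24.83133 * 0.4446421^2 / (4*pi) = 0.3907 m^2

0.3907 m^2


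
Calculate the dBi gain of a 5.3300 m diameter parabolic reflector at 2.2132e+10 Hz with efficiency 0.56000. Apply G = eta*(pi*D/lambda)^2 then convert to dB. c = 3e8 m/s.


lambda = c / f = 3.0000e+08 / 2.2132e+10 = 0.01355503 m
G_linear = 0.56000 * (pi * 5.3300 / 0.01355503)^2 = 854557.4
G_dBi = 10 * log10(854557.4) = 59.32 dBi

59.32 dBi


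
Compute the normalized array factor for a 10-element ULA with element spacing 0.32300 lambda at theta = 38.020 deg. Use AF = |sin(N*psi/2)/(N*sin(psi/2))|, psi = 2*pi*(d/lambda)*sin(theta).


psi = 2*pi*0.32300*sin(38.020 deg) = 1.250024 rad
AF = |sin(10*1.250024/2) / (10*sin(1.250024/2))| = 5.650e-03

5.650e-03


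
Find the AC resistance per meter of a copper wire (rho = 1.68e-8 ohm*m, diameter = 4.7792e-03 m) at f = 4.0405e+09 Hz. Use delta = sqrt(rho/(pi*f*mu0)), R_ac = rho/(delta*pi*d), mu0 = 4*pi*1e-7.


delta = sqrt(1.68e-8 / (pi * 4.0405e+09 * 4*pi*1e-7)) = 1.026260e-06 m
R_ac = 1.68e-8 / (1.026260e-06 * pi * 4.7792e-03) = 1.090 ohm/m

1.090 ohm/m


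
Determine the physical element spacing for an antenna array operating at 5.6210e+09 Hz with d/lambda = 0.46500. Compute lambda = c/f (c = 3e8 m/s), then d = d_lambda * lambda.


lambda = c / f = 3.0000e+08 / 5.6210e+09 = 0.05337129 m
d = 0.46500 * 0.05337129 = 0.02482 m

0.02482 m


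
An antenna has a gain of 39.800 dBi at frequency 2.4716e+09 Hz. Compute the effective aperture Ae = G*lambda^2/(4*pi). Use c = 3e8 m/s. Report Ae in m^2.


lambda = c / f = 3.0000e+08 / 2.4716e+09 = 0.1213789 m
G_linear = 10^(39.800/10) = 9549.926
Ae = G_linear * lambda^2 / (4*pi) = 9549.926 * 0.1213789^2 / (4*pi) = 11.20 m^2

11.20 m^2


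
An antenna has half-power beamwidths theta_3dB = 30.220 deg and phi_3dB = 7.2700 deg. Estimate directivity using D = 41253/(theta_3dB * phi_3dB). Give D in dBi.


D_linear = 41253 / (30.220 * 7.2700) = 187.7702
D_dBi = 10 * log10(187.7702) = 22.74 dBi

22.74 dBi


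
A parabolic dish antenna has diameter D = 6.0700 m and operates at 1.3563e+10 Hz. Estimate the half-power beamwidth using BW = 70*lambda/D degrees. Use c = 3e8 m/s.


lambda = c / f = 3.0000e+08 / 1.3563e+10 = 0.02211900 m
BW = 70 * 0.02211900 / 6.0700 = 0.2551 deg

0.2551 deg


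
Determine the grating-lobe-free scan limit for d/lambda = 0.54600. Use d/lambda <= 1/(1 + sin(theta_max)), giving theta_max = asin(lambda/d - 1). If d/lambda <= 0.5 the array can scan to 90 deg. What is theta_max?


lambda/d - 1 = 1/0.54600 - 1 = 0.8315018
theta_max = asin(0.8315018) = 56.25 deg

56.25 deg


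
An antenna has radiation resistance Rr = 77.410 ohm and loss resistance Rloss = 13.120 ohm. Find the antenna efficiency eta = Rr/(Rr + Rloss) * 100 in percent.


eta = 77.410 / (77.410 + 13.120) * 100 = 85.51%

85.51%


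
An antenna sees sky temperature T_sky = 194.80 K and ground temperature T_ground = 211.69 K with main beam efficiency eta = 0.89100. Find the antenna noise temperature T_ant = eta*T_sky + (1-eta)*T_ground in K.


T_ant = 0.89100 * 194.80 + (1 - 0.89100) * 211.69 = 196.6 K

196.6 K


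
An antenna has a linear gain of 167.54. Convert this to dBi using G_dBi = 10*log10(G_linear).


G_dBi = 10 * log10(167.54) = 22.24 dBi

22.24 dBi


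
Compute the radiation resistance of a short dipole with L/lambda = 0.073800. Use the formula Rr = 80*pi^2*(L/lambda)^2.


Rr = 80 * pi^2 * (0.073800)^2 = 80 * 9.869604 * 5.446440e-03 = 4.300 ohm

4.300 ohm


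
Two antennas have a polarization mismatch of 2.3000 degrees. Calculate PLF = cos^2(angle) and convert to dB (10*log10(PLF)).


PLF_linear = cos^2(2.3000 deg) = 0.9983894
PLF_dB = 10 * log10(0.9983894) = -7.000e-03 dB

-7.000e-03 dB


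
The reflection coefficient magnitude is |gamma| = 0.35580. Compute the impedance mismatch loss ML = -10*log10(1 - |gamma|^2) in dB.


ML = -10 * log10(1 - 0.35580^2) = -10 * log10(0.87340636) = 0.5878 dB

0.5878 dB


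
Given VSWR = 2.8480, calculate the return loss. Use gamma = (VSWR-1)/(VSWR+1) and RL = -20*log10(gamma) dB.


gamma = (2.8480 - 1) / (2.8480 + 1) = 0.4802495
RL = -20 * log10(0.4802495) = 6.371 dB

6.371 dB


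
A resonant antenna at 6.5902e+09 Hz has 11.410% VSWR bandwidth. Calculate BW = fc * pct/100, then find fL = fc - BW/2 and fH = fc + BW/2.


BW = 6.5902e+09 * 11.410/100 = 7.519418e+08 Hz
fL = 6.5902e+09 - 7.519418e+08/2 = 6.214e+09 Hz
fH = 6.5902e+09 + 7.519418e+08/2 = 6.966e+09 Hz

BW=7.519e+08 Hz, fL=6.214e+09 Hz, fH=6.966e+09 Hz


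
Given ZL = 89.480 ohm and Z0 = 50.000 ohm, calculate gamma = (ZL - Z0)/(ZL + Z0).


gamma = (89.480 - 50.000) / (89.480 + 50.000) = 0.2831

0.2831


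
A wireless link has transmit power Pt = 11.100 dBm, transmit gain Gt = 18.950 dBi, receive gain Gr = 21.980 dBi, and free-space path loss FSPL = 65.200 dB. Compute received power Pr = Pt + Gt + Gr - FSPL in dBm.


Pr = 11.100 + 18.950 + 21.980 - 65.200 = -13.17 dBm

-13.17 dBm


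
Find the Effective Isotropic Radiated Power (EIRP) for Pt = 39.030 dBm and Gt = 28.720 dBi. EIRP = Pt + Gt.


EIRP = Pt + Gt = 39.030 + 28.720 = 67.75 dBm

67.75 dBm


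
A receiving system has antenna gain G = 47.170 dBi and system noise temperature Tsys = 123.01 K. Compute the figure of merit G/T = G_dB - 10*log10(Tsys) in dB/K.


G/T = 47.170 - 10*log10(123.01) = 47.170 - 20.89940 = 26.27 dB/K

26.27 dB/K


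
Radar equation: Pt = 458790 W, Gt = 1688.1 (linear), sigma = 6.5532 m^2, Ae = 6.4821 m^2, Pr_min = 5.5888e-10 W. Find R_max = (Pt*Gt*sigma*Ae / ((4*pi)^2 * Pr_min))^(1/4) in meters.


R^4 = 458790*1688.1*6.5532*6.4821 / ((4*pi)^2 * 5.5888e-10) = 3.727717e+17
R_max = 3.727717e+17^0.25 = 24709 m

24709 m


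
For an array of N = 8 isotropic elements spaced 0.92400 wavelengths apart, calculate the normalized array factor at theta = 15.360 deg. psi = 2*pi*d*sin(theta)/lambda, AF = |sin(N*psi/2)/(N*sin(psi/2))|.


psi = 2*pi*0.92400*sin(15.360 deg) = 1.537821 rad
AF = |sin(8*1.537821/2) / (8*sin(1.537821/2))| = 0.02364

0.02364


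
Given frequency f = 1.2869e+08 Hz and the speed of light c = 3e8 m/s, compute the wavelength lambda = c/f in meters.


lambda = c / f = 3.0000e+08 / 1.2869e+08 = 2.331 m

2.331 m


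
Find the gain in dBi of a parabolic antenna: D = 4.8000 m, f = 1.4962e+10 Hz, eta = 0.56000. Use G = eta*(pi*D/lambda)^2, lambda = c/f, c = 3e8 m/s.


lambda = c / f = 3.0000e+08 / 1.4962e+10 = 0.02005080 m
G_linear = 0.56000 * (pi * 4.8000 / 0.02005080)^2 = 316742.9
G_dBi = 10 * log10(316742.9) = 55.01 dBi

55.01 dBi


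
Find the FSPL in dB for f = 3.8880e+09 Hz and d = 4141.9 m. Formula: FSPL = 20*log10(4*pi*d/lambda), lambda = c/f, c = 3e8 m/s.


lambda = c / f = 3.0000e+08 / 3.8880e+09 = 0.07716049 m
FSPL = 20 * log10(4*pi*4141.9/0.07716049) = 116.6 dB

116.6 dB


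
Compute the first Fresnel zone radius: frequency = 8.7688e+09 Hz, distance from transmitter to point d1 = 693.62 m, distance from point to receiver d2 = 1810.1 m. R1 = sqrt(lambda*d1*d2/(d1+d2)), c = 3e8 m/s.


lambda = c / f = 3.0000e+08 / 8.7688e+09 = 0.03421221 m
R1 = sqrt(0.03421221 * 693.62 * 1810.1 / (693.62 + 1810.1)) = 4.142 m

4.142 m


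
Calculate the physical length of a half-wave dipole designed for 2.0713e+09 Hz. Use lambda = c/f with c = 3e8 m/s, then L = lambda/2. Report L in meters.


lambda = c / f = 3.0000e+08 / 2.0713e+09 = 0.1448366 m
L = lambda / 2 = 0.1448366 / 2 = 0.07242 m

0.07242 m


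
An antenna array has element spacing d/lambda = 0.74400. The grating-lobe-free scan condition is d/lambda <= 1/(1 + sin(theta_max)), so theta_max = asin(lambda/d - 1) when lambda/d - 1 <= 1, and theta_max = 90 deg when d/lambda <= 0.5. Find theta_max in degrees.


lambda/d - 1 = 1/0.74400 - 1 = 0.3440860
theta_max = asin(0.3440860) = 20.13 deg

20.13 deg


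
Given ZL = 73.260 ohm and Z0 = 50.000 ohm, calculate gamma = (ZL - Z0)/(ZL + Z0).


gamma = (73.260 - 50.000) / (73.260 + 50.000) = 0.1887

0.1887


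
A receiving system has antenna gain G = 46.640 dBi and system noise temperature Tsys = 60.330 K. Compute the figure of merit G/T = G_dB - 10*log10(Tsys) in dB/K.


G/T = 46.640 - 10*log10(60.330) = 46.640 - 17.80533 = 28.83 dB/K

28.83 dB/K


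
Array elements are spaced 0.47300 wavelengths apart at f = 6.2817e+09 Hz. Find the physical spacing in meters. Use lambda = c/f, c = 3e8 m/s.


lambda = c / f = 3.0000e+08 / 6.2817e+09 = 0.04775777 m
d = 0.47300 * 0.04775777 = 0.02259 m

0.02259 m


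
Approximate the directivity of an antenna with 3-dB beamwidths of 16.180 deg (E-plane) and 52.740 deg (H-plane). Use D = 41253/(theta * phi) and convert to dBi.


D_linear = 41253 / (16.180 * 52.740) = 48.34337
D_dBi = 10 * log10(48.34337) = 16.84 dBi

16.84 dBi


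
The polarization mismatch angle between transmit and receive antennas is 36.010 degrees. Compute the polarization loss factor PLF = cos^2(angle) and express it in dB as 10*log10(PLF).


PLF_linear = cos^2(36.010 deg) = 0.6543425
PLF_dB = 10 * log10(0.6543425) = -1.842 dB

-1.842 dB


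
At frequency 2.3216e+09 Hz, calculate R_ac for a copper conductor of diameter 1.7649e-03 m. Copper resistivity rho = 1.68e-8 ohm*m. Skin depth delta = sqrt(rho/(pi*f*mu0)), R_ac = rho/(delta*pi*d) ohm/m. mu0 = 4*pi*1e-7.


delta = sqrt(1.68e-8 / (pi * 2.3216e+09 * 4*pi*1e-7)) = 1.353883e-06 m
R_ac = 1.68e-8 / (1.353883e-06 * pi * 1.7649e-03) = 2.238 ohm/m

2.238 ohm/m


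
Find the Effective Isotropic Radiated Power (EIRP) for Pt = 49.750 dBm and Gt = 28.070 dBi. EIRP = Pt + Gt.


EIRP = Pt + Gt = 49.750 + 28.070 = 77.82 dBm

77.82 dBm


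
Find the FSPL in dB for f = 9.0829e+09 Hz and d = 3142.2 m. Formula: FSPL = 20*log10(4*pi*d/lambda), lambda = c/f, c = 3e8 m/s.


lambda = c / f = 3.0000e+08 / 9.0829e+09 = 0.03302910 m
FSPL = 20 * log10(4*pi*3142.2/0.03302910) = 121.6 dB

121.6 dB


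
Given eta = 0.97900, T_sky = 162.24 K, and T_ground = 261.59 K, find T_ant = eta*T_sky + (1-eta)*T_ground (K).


T_ant = 0.97900 * 162.24 + (1 - 0.97900) * 261.59 = 164.3 K

164.3 K


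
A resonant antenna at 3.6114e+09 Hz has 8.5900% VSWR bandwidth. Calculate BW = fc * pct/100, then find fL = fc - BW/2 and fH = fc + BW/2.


BW = 3.6114e+09 * 8.5900/100 = 3.102193e+08 Hz
fL = 3.6114e+09 - 3.102193e+08/2 = 3.456e+09 Hz
fH = 3.6114e+09 + 3.102193e+08/2 = 3.767e+09 Hz

BW=3.102e+08 Hz, fL=3.456e+09 Hz, fH=3.767e+09 Hz
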